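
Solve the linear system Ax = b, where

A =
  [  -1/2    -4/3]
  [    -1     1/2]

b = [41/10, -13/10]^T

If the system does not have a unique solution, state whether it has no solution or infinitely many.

Row-reduce the augmented matrix:
R1 ← R1 / (-1/2).
R2 ← R2 + 1·R1.
R2 ← R2 / (19/6).
R1 ← R1 − 8/3·R2.
Reading off the reduced rows gives x_1 = -1/5, x_2 = -3.

x_1 = -1/5, x_2 = -3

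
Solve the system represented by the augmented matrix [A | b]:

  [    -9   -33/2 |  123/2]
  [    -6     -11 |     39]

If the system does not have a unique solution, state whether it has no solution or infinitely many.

no solution

Row-reduce:
R1 ← R1 / (-9).
R2 ← R2 + 6·R1.
Row 2 reduces to 0 = -2, a contradiction. The system is inconsistent.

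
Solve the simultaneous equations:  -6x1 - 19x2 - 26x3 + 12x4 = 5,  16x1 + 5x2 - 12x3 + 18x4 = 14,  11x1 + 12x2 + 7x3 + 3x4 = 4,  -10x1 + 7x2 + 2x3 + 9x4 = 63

no solution

Row-reduce:
R1 ← R1 / (-6).
R2 ← R2 − 16·R1.
R3 ← R3 − 11·R1.
R4 ← R4 + 10·R1.
R2 ← R2 / (-137/3).
R1 ← R1 − 19/6·R2.
R3 ← R3 + 137/6·R2.
R4 ← R4 − 116/3·R2.
Swap R3 and R4.
R3 ← R3 / (-3224/137).
R1 ← R1 + 179/137·R3.
R2 ← R2 − 244/137·R3.
Row 4 reduces to 0 = -1/2, a contradiction. The system is inconsistent.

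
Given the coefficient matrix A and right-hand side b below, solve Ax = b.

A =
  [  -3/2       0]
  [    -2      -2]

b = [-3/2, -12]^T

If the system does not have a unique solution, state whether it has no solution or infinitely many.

Row-reduce the augmented matrix:
R1 ← R1 / (-3/2).
R2 ← R2 + 2·R1.
R2 ← R2 / (-2).
Reading off the reduced rows gives x_1 = 1, x_2 = 5.

x_1 = 1, x_2 = 5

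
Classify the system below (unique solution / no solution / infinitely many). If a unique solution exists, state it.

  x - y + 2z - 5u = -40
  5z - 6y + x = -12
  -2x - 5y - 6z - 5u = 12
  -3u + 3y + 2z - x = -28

Row-reduce the augmented matrix:
R2 ← R2 − 1·R1.
R3 ← R3 + 2·R1.
R4 ← R4 + 1·R1.
R2 ← R2 / (-5).
R1 ← R1 + 1·R2.
R3 ← R3 + 7·R2.
R4 ← R4 − 2·R2.
R3 ← R3 / (-31/5).
R1 ← R1 − 7/5·R3.
R2 ← R2 + 3/5·R3.
R4 ← R4 − 26/5·R3.
R4 ← R4 / (-758/31).
R1 ← R1 + 340/31·R4.
R2 ← R2 − 35/31·R4.
R3 ← R3 − 110/31·R4.
Reading off the reduced rows gives x = -4, y = -2, z = -4, u = 6.

x = -4, y = -2, z = -4, u = 6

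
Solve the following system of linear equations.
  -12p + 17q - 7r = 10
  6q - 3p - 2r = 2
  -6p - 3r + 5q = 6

infinitely many solutions

Row-reduce:
R1 ← R1 / (-12).
R2 ← R2 + 3·R1.
R3 ← R3 + 6·R1.
R2 ← R2 / (7/4).
R1 ← R1 + 17/12·R2.
R3 ← R3 + 7/2·R2.
Rank is 2 with 3 unknowns, leaving r free.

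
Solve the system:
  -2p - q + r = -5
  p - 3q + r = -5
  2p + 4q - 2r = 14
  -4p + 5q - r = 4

Row-reduce:
R1 ← R1 / (-2).
R2 ← R2 − 1·R1.
R3 ← R3 − 2·R1.
R4 ← R4 + 4·R1.
R2 ← R2 / (-7/2).
R1 ← R1 − 1/2·R2.
R3 ← R3 − 3·R2.
R4 ← R4 − 7·R2.
R3 ← R3 / (2/7).
R1 ← R1 + 2/7·R3.
R2 ← R2 + 3/7·R3.
Row 4 reduces to 0 = -1, a contradiction. The system is inconsistent.

no solution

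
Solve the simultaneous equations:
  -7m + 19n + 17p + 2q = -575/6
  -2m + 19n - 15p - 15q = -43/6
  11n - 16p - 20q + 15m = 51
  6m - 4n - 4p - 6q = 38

m = 4/3, n = -3, p = -3/2, q = -2

Row-reduce the augmented matrix:
R1 ← R1 / (-7).
R2 ← R2 + 2·R1.
R3 ← R3 − 15·R1.
R4 ← R4 − 6·R1.
R2 ← R2 / (95/7).
R1 ← R1 + 19/7·R2.
R3 ← R3 − 362/7·R2.
R4 ← R4 − 86/7·R2.
R3 ← R3 / (9129/95).
R1 ← R1 + 32/5·R3.
R2 ← R2 + 139/95·R3.
R4 ← R4 − 2712/95·R3.
R4 ← R4 / (-9580/3043).
R1 ← R1 + 4517/9129·R4.
R2 ← R2 + 4411/9129·R4.
R3 ← R3 − 4144/9129·R4.
Reading off the reduced rows gives m = 4/3, n = -3, p = -3/2, q = -2.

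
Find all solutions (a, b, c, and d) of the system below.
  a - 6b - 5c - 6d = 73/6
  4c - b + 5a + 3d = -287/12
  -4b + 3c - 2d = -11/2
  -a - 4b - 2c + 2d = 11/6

a = -7/3, b = 1/2, c = -2, d = -5/4

Row-reduce the augmented matrix:
R2 ← R2 − 5·R1.
R4 ← R4 + 1·R1.
R2 ← R2 / (29).
R1 ← R1 + 6·R2.
R3 ← R3 + 4·R2.
R4 ← R4 + 10·R2.
R3 ← R3 / (7).
R1 ← R1 − 1·R3.
R2 ← R2 − 1·R3.
R4 ← R4 − 3·R3.
R4 ← R4 / (44/7).
R1 ← R1 − 94/203·R4.
R2 ← R2 − 157/203·R4.
R3 ← R3 − 74/203·R4.
Reading off the reduced rows gives a = -7/3, b = 1/2, c = -2, d = -5/4.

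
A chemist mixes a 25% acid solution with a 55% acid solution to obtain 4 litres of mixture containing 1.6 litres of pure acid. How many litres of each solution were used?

litres of solution A: 2, litres of solution B: 2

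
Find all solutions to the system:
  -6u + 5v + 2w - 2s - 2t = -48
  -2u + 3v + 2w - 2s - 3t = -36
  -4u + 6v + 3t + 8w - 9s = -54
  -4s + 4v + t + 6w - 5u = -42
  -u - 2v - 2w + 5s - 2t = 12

infinitely many solutions

Row-reduce:
R1 ← R1 / (-6).
R2 ← R2 + 2·R1.
R3 ← R3 + 4·R1.
R4 ← R4 + 5·R1.
R5 ← R5 + 1·R1.
R2 ← R2 / (4/3).
R1 ← R1 + 5/6·R2.
R3 ← R3 − 8/3·R2.
R4 ← R4 + 1/6·R2.
R5 ← R5 + 17/6·R2.
R3 ← R3 / (4).
R1 ← R1 − 1/2·R3.
R2 ← R2 − 1·R3.
R4 ← R4 − 9/2·R3.
R5 ← R5 − 1/2·R3.
R4 ← R4 / (25/8).
R1 ← R1 − 1/8·R4.
R2 ← R2 − 1/4·R4.
R3 ← R3 + 5/4·R4.
R5 ← R5 − 25/8·R4.
Rank is 4 with 5 unknowns, leaving t free.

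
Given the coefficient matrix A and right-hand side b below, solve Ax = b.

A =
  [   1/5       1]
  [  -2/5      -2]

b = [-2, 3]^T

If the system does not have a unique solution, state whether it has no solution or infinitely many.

no solution

Row-reduce:
R1 ← R1 / (1/5).
R2 ← R2 + 2/5·R1.
Row 2 reduces to 0 = -1, a contradiction. The system is inconsistent.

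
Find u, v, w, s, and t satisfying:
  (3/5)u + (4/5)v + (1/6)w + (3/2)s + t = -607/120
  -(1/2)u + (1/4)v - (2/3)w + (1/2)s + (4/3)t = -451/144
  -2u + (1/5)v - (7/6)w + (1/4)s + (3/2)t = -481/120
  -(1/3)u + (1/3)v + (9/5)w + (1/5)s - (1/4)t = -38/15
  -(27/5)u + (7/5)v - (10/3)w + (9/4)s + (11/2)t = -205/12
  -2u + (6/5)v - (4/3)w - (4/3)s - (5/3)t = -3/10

u = 1, v = -11/4, w = -3/4, s = -4/3, t = -4/3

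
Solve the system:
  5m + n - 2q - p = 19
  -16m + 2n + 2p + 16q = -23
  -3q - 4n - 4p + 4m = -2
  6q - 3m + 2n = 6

no solution

Row-reduce:
R1 ← R1 / (5).
R2 ← R2 + 16·R1.
R3 ← R3 − 4·R1.
R4 ← R4 + 3·R1.
R2 ← R2 / (26/5).
R1 ← R1 − 1/5·R2.
R3 ← R3 + 24/5·R2.
R4 ← R4 − 13/5·R2.
R3 ← R3 / (-56/13).
R1 ← R1 + 2/13·R3.
R2 ← R2 + 3/13·R3.
Row 4 reduces to 0 = -3/2, a contradiction. The system is inconsistent.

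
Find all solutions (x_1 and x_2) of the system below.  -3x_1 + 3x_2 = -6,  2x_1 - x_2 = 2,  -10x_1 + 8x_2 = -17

Row-reduce:
R1 ← R1 / (-3).
R2 ← R2 − 2·R1.
R3 ← R3 + 10·R1.
R1 ← R1 + 1·R2.
R3 ← R3 + 2·R2.
Row 3 reduces to 0 = -1, a contradiction. The system is inconsistent.

no solution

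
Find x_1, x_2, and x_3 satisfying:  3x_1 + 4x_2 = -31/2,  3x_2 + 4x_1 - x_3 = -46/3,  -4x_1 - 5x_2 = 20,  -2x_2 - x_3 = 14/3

Row-reduce the augmented matrix:
R1 ← R1 / (3).
R2 ← R2 − 4·R1.
R3 ← R3 + 4·R1.
R2 ← R2 / (-7/3).
R1 ← R1 − 4/3·R2.
R3 ← R3 − 1/3·R2.
R4 ← R4 + 2·R2.
R3 ← R3 / (-1/7).
R1 ← R1 + 4/7·R3.
R2 ← R2 − 3/7·R3.
R4 ← R4 + 1/7·R3.
R4 reduces to 0 = 0, so the extra equation is consistent.
Reading off the reduced rows gives x_1 = -5/2, x_2 = -2, x_3 = -2/3.

x_1 = -5/2, x_2 = -2, x_3 = -2/3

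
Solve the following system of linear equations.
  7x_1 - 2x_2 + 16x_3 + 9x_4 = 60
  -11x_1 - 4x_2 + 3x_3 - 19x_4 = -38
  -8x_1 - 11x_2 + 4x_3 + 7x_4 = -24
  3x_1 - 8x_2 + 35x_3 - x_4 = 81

Row-reduce:
R1 ← R1 / (7).
R2 ← R2 + 11·R1.
R3 ← R3 + 8·R1.
R4 ← R4 − 3·R1.
R2 ← R2 / (-50/7).
R1 ← R1 + 2/7·R2.
R3 ← R3 + 93/7·R2.
R4 ← R4 + 50/7·R2.
R3 ← R3 / (-1503/50).
R1 ← R1 − 29/25·R3.
R2 ← R2 + 197/50·R3.
Row 4 reduces to 0 = -1, a contradiction. The system is inconsistent.

no solution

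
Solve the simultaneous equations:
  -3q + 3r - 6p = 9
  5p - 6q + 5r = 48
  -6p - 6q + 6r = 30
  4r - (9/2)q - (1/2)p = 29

no solution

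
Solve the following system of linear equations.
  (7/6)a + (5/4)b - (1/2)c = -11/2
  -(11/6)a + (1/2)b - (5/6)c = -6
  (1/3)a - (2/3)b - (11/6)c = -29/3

a = 0, b = -2, c = 6

Row-reduce the augmented matrix:
R1 ← R1 / (7/6).
R2 ← R2 + 11/6·R1.
R3 ← R3 − 1/3·R1.
R2 ← R2 / (69/28).
R1 ← R1 − 15/14·R2.
R3 ← R3 + 43/42·R2.
R3 ← R3 / (-2935/1242).
R1 ← R1 − 19/69·R3.
R2 ← R2 + 136/207·R3.
Reading off the reduced rows gives a = 0, b = -2, c = 6.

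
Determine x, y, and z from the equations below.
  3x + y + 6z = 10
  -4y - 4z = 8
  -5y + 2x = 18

Row-reduce the augmented matrix:
R1 ← R1 / (3).
R3 ← R3 − 2·R1.
R2 ← R2 / (-4).
R1 ← R1 − 1/3·R2.
R3 ← R3 + 17/3·R2.
R3 ← R3 / (5/3).
R1 ← R1 − 5/3·R3.
R2 ← R2 − 1·R3.
Reading off the reduced rows gives x = 4, y = -2, z = 0.

x = 4, y = -2, z = 0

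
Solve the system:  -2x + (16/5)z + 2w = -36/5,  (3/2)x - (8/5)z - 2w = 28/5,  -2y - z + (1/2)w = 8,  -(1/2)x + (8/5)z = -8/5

infinitely many solutions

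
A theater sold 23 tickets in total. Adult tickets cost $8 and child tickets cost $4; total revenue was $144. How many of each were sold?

Let a = adult tickets, c = child tickets.
  a + c = 23
  8a + 4c = 144
From equation 1: a = 23 − c.
Substitute into equation 2 and solve: c = 10.
Then a = 13.

adult tickets: 13, child tickets: 10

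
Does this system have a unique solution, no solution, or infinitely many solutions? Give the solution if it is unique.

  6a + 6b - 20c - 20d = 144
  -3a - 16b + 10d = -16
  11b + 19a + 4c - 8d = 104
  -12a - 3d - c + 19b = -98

Row-reduce the augmented matrix:
R1 ← R1 / (6).
R2 ← R2 + 3·R1.
R3 ← R3 − 19·R1.
R4 ← R4 + 12·R1.
R2 ← R2 / (-13).
R1 ← R1 − 1·R2.
R3 ← R3 + 8·R2.
R4 ← R4 − 31·R2.
R3 ← R3 / (2866/39).
R1 ← R1 + 160/39·R3.
R2 ← R2 − 10/13·R3.
R4 ← R4 + 843/13·R3.
R4 ← R4 / (8350/1433).
R1 ← R1 + 350/1433·R4.
R2 ← R2 + 830/1433·R4.
R3 ← R3 − 1079/1433·R4.
Reading off the reduced rows gives a = 6, b = -2, c = -3, d = -3.

a = 6, b = -2, c = -3, d = -3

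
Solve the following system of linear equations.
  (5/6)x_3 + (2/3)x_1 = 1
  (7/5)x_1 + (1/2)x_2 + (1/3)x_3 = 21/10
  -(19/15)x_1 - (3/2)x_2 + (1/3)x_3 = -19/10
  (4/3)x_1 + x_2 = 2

x_1 = 3/2, x_2 = 0, x_3 = 0

Row-reduce the augmented matrix:
R1 ← R1 / (2/3).
R2 ← R2 − 7/5·R1.
R3 ← R3 + 19/15·R1.
R4 ← R4 − 4/3·R1.
R2 ← R2 / (1/2).
R3 ← R3 + 3/2·R2.
R4 ← R4 − 1·R2.
R3 ← R3 / (-7/3).
R1 ← R1 − 5/4·R3.
R2 ← R2 + 17/6·R3.
R4 ← R4 − 7/6·R3.
R4 reduces to 0 = 0, so the extra equation is consistent.
Reading off the reduced rows gives x_1 = 3/2, x_2 = 0, x_3 = 0.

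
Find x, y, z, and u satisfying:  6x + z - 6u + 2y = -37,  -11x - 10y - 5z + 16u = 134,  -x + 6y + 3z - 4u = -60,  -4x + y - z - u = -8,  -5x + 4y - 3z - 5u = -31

Row-reduce the augmented matrix:
R1 ← R1 / (6).
R2 ← R2 + 11·R1.
R3 ← R3 + 1·R1.
R4 ← R4 + 4·R1.
R5 ← R5 + 5·R1.
R2 ← R2 / (-19/3).
R1 ← R1 − 1/3·R2.
R3 ← R3 − 19/3·R2.
R4 ← R4 − 7/3·R2.
R5 ← R5 − 17/3·R2.
Swap R3 and R4.
R3 ← R3 / (-3/2).
R2 ← R2 − 1/2·R3.
R5 ← R5 + 5·R3.
Swap R4 and R5.
R4 ← R4 / (5).
R1 ← R1 + 14/19·R4.
R2 ← R2 + 35/19·R4.
R3 ← R3 − 40/19·R4.
R5 reduces to 0 = 0, so the extra equation is consistent.
Reading off the reduced rows gives x = 1, y = -4, z = -5, u = 5.

x = 1, y = -4, z = -5, u = 5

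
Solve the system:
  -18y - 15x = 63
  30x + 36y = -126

infinitely many solutions

Row-reduce:
R1 ← R1 / (-15).
R2 ← R2 − 30·R1.
Rank is 1 with 2 unknowns, leaving y free.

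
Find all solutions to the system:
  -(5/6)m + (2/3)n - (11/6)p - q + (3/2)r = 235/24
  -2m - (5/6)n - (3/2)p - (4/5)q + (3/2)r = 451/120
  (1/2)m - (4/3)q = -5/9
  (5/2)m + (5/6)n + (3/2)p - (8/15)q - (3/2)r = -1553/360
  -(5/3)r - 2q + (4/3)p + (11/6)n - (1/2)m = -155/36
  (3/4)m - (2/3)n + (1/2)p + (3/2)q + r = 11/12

m = 2/3, n = 3, p = -8/3, q = 2/3, r = 11/4

Row-reduce the augmented matrix:
R1 ← R1 / (-5/6).
R2 ← R2 + 2·R1.
R3 ← R3 − 1/2·R1.
R4 ← R4 − 5/2·R1.
R5 ← R5 + 1/2·R1.
R6 ← R6 − 3/4·R1.
R2 ← R2 / (-73/30).
R1 ← R1 + 4/5·R2.
R3 ← R3 − 2/5·R2.
R4 ← R4 − 17/6·R2.
R5 ← R5 − 43/30·R2.
R6 ← R6 + 1/15·R2.
R3 ← R3 / (-91/146).
R1 ← R1 − 91/73·R3.
R2 ← R2 + 87/73·R3.
R4 ← R4 + 91/146·R3.
R5 ← R5 − 907/219·R3.
R6 ← R6 + 359/292·R3.
Swap R4 and R5.
R4 ← R4 / (-47323/4095).
R1 ← R1 + 8/3·R4.
R2 ← R2 − 1154/455·R4.
R3 ← R3 − 3658/1365·R4.
R6 ← R6 − 10513/2730·R4.
Swap R5 and R6.
R5 ← R5 / (120591/94646).
R1 ← R1 − 1280/47323·R5.
R2 ← R2 + 10578/47323·R5.
R3 ← R3 + 43409/47323·R5.
R4 ← R4 − 480/47323·R5.
R6 reduces to 0 = 0, so the extra equation is consistent.
Reading off the reduced rows gives m = 2/3, n = 3, p = -8/3, q = 2/3, r = 11/4.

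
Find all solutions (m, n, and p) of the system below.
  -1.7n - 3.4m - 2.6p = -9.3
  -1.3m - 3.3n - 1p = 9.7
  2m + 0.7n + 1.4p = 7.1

m = 6, n = -5, p = -1

Row-reduce the augmented matrix:
R1 ← R1 / (-17/5).
R2 ← R2 + 13/10·R1.
R3 ← R3 − 2·R1.
R2 ← R2 / (-53/20).
R1 ← R1 − 1/2·R2.
R3 ← R3 + 3/10·R2.
R3 ← R3 / (-116/901).
R1 ← R1 − 688/901·R3.
R2 ← R2 − 2/901·R3.
Reading off the reduced rows gives m = 6, n = -5, p = -1.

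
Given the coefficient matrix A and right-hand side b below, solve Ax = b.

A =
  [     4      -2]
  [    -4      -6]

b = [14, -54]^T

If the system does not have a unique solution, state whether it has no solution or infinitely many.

x_1 = 6, x_2 = 5

Row-reduce the augmented matrix:
R1 ← R1 / (4).
R2 ← R2 + 4·R1.
R2 ← R2 / (-8).
R1 ← R1 + 1/2·R2.
Reading off the reduced rows gives x_1 = 6, x_2 = 5.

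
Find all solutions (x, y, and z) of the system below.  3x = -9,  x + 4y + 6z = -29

Row-reduce:
R1 ← R1 / (3).
R2 ← R2 − 1·R1.
R2 ← R2 / (4).
Rank is 2 with 3 unknowns, leaving z free.

infinitely many solutions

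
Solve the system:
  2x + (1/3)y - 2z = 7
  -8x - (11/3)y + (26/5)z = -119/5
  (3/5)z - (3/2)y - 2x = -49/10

infinitely many solutions

Row-reduce:
R1 ← R1 / (2).
R2 ← R2 + 8·R1.
R3 ← R3 + 2·R1.
R2 ← R2 / (-7/3).
R1 ← R1 − 1/6·R2.
R3 ← R3 + 7/6·R2.
Rank is 2 with 3 unknowns, leaving z free.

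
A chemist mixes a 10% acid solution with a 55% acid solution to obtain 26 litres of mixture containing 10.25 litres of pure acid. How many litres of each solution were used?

litres of solution A: 9, litres of solution B: 17

Let a = litres of solution A, b = litres of solution B.
  a + b = 26
  (1/10)a + (11/20)b = 41/4
From equation 1: a = 26 − b.
Substitute into equation 2 and solve: b = 17.
Then a = 9.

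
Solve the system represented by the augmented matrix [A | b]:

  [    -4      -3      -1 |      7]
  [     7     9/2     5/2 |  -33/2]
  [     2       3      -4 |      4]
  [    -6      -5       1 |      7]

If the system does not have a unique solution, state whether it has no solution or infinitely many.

no solution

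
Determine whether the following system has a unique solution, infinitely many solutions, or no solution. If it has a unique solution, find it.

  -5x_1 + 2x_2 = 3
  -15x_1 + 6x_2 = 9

Row-reduce:
R1 ← R1 / (-5).
R2 ← R2 + 15·R1.
Rank is 1 with 2 unknowns, leaving x_2 free.

infinitely many solutions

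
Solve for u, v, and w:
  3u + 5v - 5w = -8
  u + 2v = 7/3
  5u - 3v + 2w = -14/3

Row-reduce the augmented matrix:
R1 ← R1 / (3).
R2 ← R2 − 1·R1.
R3 ← R3 − 5·R1.
R2 ← R2 / (1/3).
R1 ← R1 − 5/3·R2.
R3 ← R3 + 34/3·R2.
R3 ← R3 / (67).
R1 ← R1 + 10·R3.
R2 ← R2 − 5·R3.
Reading off the reduced rows gives u = -1, v = 5/3, w = 8/3.

u = -1, v = 5/3, w = 8/3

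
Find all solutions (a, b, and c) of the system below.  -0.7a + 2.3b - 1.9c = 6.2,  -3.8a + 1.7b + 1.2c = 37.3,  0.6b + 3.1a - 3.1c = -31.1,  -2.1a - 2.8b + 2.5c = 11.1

a = -6, b = 5, c = 5

Row-reduce the augmented matrix:
R1 ← R1 / (-7/10).
R2 ← R2 + 19/5·R1.
R3 ← R3 − 31/10·R1.
R4 ← R4 + 21/10·R1.
R2 ← R2 / (-151/14).
R1 ← R1 + 23/7·R2.
R3 ← R3 − 151/14·R2.
R4 ← R4 + 97/10·R2.
Swap R3 and R4.
R3 ← R3 / (-8136/3775).
R1 ← R1 + 599/755·R3.
R2 ← R2 + 806/755·R3.
R4 reduces to 0 = 0, so the extra equation is consistent.
Reading off the reduced rows gives a = -6, b = 5, c = 5.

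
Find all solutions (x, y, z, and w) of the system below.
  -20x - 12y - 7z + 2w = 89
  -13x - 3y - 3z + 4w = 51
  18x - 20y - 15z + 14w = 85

infinitely many solutions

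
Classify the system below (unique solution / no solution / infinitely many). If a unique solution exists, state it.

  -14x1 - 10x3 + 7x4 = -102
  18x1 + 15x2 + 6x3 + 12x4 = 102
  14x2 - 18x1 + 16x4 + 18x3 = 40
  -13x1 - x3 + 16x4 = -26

x1 = 4, x2 = -2, x3 = 6, x4 = 2

Row-reduce the augmented matrix:
R1 ← R1 / (-14).
R2 ← R2 − 18·R1.
R3 ← R3 + 18·R1.
R4 ← R4 + 13·R1.
R2 ← R2 / (15).
R3 ← R3 − 14·R2.
R3 ← R3 / (1304/35).
R1 ← R1 − 5/7·R3.
R2 ← R2 + 16/35·R3.
R4 ← R4 − 58/7·R3.
R4 ← R4 / (8021/652).
R1 ← R1 + 337/1304·R4.
R2 ← R2 − 203/163·R4.
R3 ← R3 + 441/1304·R4.
Reading off the reduced rows gives x1 = 4, x2 = -2, x3 = 6, x4 = 2.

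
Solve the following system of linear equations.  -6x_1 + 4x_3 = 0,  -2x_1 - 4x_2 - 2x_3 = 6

infinitely many solutions

Row-reduce:
R1 ← R1 / (-6).
R2 ← R2 + 2·R1.
R2 ← R2 / (-4).
Rank is 2 with 3 unknowns, leaving x_3 free.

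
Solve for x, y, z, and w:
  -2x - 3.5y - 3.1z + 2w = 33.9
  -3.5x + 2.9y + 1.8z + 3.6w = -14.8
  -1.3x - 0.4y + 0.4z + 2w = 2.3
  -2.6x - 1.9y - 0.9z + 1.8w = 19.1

Row-reduce the augmented matrix:
R1 ← R1 / (-2).
R2 ← R2 + 7/2·R1.
R3 ← R3 + 13/10·R1.
R4 ← R4 + 13/5·R1.
R2 ← R2 / (361/40).
R1 ← R1 − 7/4·R2.
R3 ← R3 − 15/8·R2.
R4 ← R4 − 53/20·R2.
R3 ← R3 / (16497/18050).
R1 ← R1 − 269/1805·R3.
R2 ← R2 − 289/361·R3.
R4 ← R4 − 9102/9025·R3.
R4 ← R4 / (-43411/27495).
R1 ← R1 + 18644/16497·R4.
R2 ← R2 + 9632/16497·R4.
R3 ← R3 − 12260/16497·R4.
Reading off the reduced rows gives x = -3, y = -5, z = -4, w = -1.

x = -3, y = -5, z = -4, w = -1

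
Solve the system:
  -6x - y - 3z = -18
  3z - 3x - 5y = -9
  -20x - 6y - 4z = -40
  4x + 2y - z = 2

x = -1, y = 6, z = 6

Row-reduce the augmented matrix:
R1 ← R1 / (-6).
R2 ← R2 + 3·R1.
R3 ← R3 + 20·R1.
R4 ← R4 − 4·R1.
R2 ← R2 / (-9/2).
R1 ← R1 − 1/6·R2.
R3 ← R3 + 8/3·R2.
R4 ← R4 − 4/3·R2.
R3 ← R3 / (10/3).
R1 ← R1 − 2/3·R3.
R2 ← R2 + 1·R3.
R4 ← R4 + 5/3·R3.
R4 reduces to 0 = 0, so the extra equation is consistent.
Reading off the reduced rows gives x = -1, y = 6, z = 6.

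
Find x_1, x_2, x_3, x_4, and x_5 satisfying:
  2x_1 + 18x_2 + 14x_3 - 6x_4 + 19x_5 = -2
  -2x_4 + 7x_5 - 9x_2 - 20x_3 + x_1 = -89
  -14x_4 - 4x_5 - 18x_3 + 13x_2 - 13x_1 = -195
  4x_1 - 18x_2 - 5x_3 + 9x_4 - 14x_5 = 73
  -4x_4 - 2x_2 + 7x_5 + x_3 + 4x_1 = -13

x_1 = 6, x_2 = 1, x_3 = 3, x_4 = 6, x_5 = -2

Row-reduce the augmented matrix:
R1 ← R1 / (2).
R2 ← R2 − 1·R1.
R3 ← R3 + 13·R1.
R4 ← R4 − 4·R1.
R5 ← R5 − 4·R1.
R2 ← R2 / (-18).
R1 ← R1 − 9·R2.
R3 ← R3 − 130·R2.
R4 ← R4 + 54·R2.
R5 ← R5 + 38·R2.
R3 ← R3 / (-122).
R1 ← R1 + 13/2·R3.
R2 ← R2 − 3/2·R3.
R4 ← R4 − 48·R3.
R5 ← R5 − 30·R3.
R4 ← R4 / (-2/183).
R1 ← R1 + 67/1098·R4.
R2 ← R2 + 679/1098·R4.
R3 ← R3 − 206/549·R4.
R5 ← R5 + 2947/549·R4.
R5 ← R5 / (27029/12).
R1 ← R1 − 683/24·R5.
R2 ← R2 − 6263/24·R5.
R3 ← R3 + 475/3·R5.
R4 ← R4 − 1679/4·R5.
Reading off the reduced rows gives x_1 = 6, x_2 = 1, x_3 = 3, x_4 = 6, x_5 = -2.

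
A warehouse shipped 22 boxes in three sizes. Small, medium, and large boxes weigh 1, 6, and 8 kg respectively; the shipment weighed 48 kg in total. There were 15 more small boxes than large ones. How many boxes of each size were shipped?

Let s = small boxes, m = medium boxes, l = large boxes.
  s + m + l = 22
  s + 6m + 8l = 48
  s - l = 15
Row-reduce the augmented matrix:
R2 ← R2 − 1·R1.
R3 ← R3 − 1·R1.
R2 ← R2 / (5).
R1 ← R1 − 1·R2.
R3 ← R3 + 1·R2.
R3 ← R3 / (-3/5).
R1 ← R1 + 2/5·R3.
R2 ← R2 − 7/5·R3.
Reading off the reduced rows gives s = 18, m = 1, l = 3.

small boxes: 18, medium boxes: 1, large boxes: 3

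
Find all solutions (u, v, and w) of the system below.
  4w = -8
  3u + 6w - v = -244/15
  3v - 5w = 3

u = -11/5, v = -7/3, w = -2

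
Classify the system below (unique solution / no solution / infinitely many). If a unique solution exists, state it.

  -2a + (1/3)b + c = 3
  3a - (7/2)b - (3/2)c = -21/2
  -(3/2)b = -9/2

no solution

Row-reduce:
R1 ← R1 / (-2).
R2 ← R2 − 3·R1.
R2 ← R2 / (-3).
R1 ← R1 + 1/6·R2.
R3 ← R3 + 3/2·R2.
Row 3 reduces to 0 = -3/2, a contradiction. The system is inconsistent.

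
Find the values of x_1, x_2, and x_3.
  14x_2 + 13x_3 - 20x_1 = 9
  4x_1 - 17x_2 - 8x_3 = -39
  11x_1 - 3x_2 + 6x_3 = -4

Row-reduce the augmented matrix:
R1 ← R1 / (-20).
R2 ← R2 − 4·R1.
R3 ← R3 − 11·R1.
R2 ← R2 / (-71/5).
R1 ← R1 + 7/10·R2.
R3 ← R3 − 47/10·R2.
R3 ← R3 / (3227/284).
R1 ← R1 + 109/284·R3.
R2 ← R2 − 27/71·R3.
Reading off the reduced rows gives x_1 = 1, x_2 = 3, x_3 = -1.

x_1 = 1, x_2 = 3, x_3 = -1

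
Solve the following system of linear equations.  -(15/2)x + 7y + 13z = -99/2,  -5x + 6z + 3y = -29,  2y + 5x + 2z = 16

Row-reduce:
R1 ← R1 / (-15/2).
R2 ← R2 + 5·R1.
R3 ← R3 − 5·R1.
R2 ← R2 / (-5/3).
R1 ← R1 + 14/15·R2.
R3 ← R3 − 20/3·R2.
Row 3 reduces to 0 = -1, a contradiction. The system is inconsistent.

no solution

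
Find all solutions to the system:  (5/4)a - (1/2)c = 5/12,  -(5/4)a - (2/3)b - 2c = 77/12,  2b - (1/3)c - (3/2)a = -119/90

a = -3/5, b = -3/2, c = -7/3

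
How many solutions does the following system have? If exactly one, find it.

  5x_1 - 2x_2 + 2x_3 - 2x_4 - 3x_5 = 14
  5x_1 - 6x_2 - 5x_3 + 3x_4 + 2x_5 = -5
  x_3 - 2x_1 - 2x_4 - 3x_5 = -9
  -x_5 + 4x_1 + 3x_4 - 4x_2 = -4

infinitely many solutions

Row-reduce:
R1 ← R1 / (5).
R2 ← R2 − 5·R1.
R3 ← R3 + 2·R1.
R4 ← R4 − 4·R1.
R2 ← R2 / (-4).
R1 ← R1 + 2/5·R2.
R3 ← R3 + 4/5·R2.
R4 ← R4 + 12/5·R2.
R3 ← R3 / (16/5).
R1 ← R1 − 11/10·R3.
R2 ← R2 − 7/4·R3.
R4 ← R4 − 13/5·R3.
R4 ← R4 / (75/16).
R1 ← R1 − 13/32·R4.
R2 ← R2 − 53/64·R4.
R3 ← R3 + 19/16·R4.
Rank is 4 with 5 unknowns, leaving x_5 free.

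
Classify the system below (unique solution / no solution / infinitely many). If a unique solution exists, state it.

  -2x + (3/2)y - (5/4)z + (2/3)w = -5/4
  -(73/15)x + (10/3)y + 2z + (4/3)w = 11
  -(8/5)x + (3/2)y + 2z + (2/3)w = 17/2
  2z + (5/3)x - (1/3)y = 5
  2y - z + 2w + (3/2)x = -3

Row-reduce:
R1 ← R1 / (-2).
R2 ← R2 + 73/15·R1.
R3 ← R3 + 8/5·R1.
R4 ← R4 − 5/3·R1.
R5 ← R5 − 3/2·R1.
R2 ← R2 / (-19/60).
R1 ← R1 + 3/4·R2.
R3 ← R3 − 3/10·R2.
R4 ← R4 − 11/12·R2.
R5 ← R5 − 25/8·R2.
R3 ← R3 / (591/76).
R1 ← R1 + 215/19·R3.
R2 ← R2 + 605/38·R3.
R4 ← R4 − 591/38·R3.
R5 ← R5 − 1817/38·R3.
Swap R4 and R5.
R4 ← R4 / (908/1773).
R1 ← R1 − 260/1773·R4.
R2 ← R2 − 1108/1773·R4.
R3 ← R3 + 32/1773·R4.
Row 5 reduces to 0 = -1, a contradiction. The system is inconsistent.

no solution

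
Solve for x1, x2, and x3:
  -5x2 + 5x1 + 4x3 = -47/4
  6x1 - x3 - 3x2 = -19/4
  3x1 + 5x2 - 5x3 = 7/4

x1 = -3/2, x2 = -3/4, x3 = -2

Row-reduce the augmented matrix:
R1 ← R1 / (5).
R2 ← R2 − 6·R1.
R3 ← R3 − 3·R1.
R2 ← R2 / (3).
R1 ← R1 + 1·R2.
R3 ← R3 − 8·R2.
R3 ← R3 / (121/15).
R1 ← R1 + 17/15·R3.
R2 ← R2 + 29/15·R3.
Reading off the reduced rows gives x1 = -3/2, x2 = -3/4, x3 = -2.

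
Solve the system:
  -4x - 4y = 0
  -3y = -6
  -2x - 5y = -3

Row-reduce:
R1 ← R1 / (-4).
R3 ← R3 + 2·R1.
R2 ← R2 / (-3).
R1 ← R1 − 1·R2.
R3 ← R3 + 3·R2.
Row 3 reduces to 0 = 3, a contradiction. The system is inconsistent.

no solution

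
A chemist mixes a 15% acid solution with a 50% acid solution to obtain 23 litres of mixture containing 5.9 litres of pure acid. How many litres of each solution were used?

litres of solution A: 16, litres of solution B: 7

Let a = litres of solution A, b = litres of solution B.
  a + b = 23
  (3/20)a + (1/2)b = 59/10
From equation 1: a = 23 − b.
Substitute into equation 2 and solve: b = 7.
Then a = 16.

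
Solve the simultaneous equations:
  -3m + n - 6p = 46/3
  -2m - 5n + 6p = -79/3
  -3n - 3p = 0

m = 1/3, n = 7/3, p = -7/3

Row-reduce the augmented matrix:
R1 ← R1 / (-3).
R2 ← R2 + 2·R1.
R2 ← R2 / (-17/3).
R1 ← R1 + 1/3·R2.
R3 ← R3 + 3·R2.
R3 ← R3 / (-141/17).
R1 ← R1 − 24/17·R3.
R2 ← R2 + 30/17·R3.
Reading off the reduced rows gives m = 1/3, n = 7/3, p = -7/3.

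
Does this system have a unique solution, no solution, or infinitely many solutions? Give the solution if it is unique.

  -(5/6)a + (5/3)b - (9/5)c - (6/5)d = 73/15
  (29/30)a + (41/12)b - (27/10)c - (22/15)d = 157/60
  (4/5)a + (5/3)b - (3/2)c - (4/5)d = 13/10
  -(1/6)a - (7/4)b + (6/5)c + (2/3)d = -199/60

no solution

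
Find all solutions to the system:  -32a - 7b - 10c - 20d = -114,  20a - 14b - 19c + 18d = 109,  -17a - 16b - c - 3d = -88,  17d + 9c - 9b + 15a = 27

Row-reduce:
R1 ← R1 / (-32).
R2 ← R2 − 20·R1.
R3 ← R3 + 17·R1.
R4 ← R4 − 15·R1.
R2 ← R2 / (-147/8).
R1 ← R1 − 7/32·R2.
R3 ← R3 + 393/32·R2.
R4 ← R4 + 393/32·R2.
R3 ← R3 / (4153/196).
R1 ← R1 − 1/84·R3.
R2 ← R2 − 202/147·R3.
R4 ← R4 − 4153/196·R3.
Row 4 reduces to 0 = 1, a contradiction. The system is inconsistent.

no solution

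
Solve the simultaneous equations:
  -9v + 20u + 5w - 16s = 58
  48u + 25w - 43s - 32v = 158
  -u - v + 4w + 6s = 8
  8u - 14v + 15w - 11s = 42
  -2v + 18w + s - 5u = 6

u = 3, v = -1, w = 1, s = 1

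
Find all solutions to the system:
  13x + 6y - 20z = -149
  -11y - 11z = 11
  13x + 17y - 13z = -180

x = -1, y = -6, z = 5

Row-reduce the augmented matrix:
R1 ← R1 / (13).
R3 ← R3 − 13·R1.
R2 ← R2 / (-11).
R1 ← R1 − 6/13·R2.
R3 ← R3 − 11·R2.
R3 ← R3 / (-4).
R1 ← R1 + 2·R3.
R2 ← R2 − 1·R3.
Reading off the reduced rows gives x = -1, y = -6, z = 5.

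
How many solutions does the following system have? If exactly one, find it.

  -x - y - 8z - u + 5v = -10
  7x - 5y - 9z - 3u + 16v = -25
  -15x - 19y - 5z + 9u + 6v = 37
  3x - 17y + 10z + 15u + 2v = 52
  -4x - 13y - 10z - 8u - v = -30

x = -1, y = 0, z = 1, u = 3, v = 0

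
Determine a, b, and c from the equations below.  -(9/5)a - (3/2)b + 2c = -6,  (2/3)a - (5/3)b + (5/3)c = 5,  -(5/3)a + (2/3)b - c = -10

a = 5, b = 2, c = 3

Row-reduce the augmented matrix:
R1 ← R1 / (-9/5).
R2 ← R2 − 2/3·R1.
R3 ← R3 + 5/3·R1.
R2 ← R2 / (-20/9).
R1 ← R1 − 5/6·R2.
R3 ← R3 − 37/18·R2.
R3 ← R3 / (-5/8).
R1 ← R1 + 5/24·R3.
R2 ← R2 + 13/12·R3.
Reading off the reduced rows gives a = 5, b = 2, c = 3.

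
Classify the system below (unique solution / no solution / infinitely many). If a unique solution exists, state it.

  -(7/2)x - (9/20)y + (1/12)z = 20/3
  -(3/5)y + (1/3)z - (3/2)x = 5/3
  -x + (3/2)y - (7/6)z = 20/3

infinitely many solutions

Row-reduce:
R1 ← R1 / (-7/2).
R2 ← R2 + 3/2·R1.
R3 ← R3 + 1·R1.
R2 ← R2 / (-57/140).
R1 ← R1 − 9/70·R2.
R3 ← R3 − 57/35·R2.
Rank is 2 with 3 unknowns, leaving z free.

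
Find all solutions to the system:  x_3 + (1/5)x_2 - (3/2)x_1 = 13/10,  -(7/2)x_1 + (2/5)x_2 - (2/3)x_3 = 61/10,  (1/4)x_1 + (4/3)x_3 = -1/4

no solution

Row-reduce:
R1 ← R1 / (-3/2).
R2 ← R2 + 7/2·R1.
R3 ← R3 − 1/4·R1.
R2 ← R2 / (-1/15).
R1 ← R1 + 2/15·R2.
R3 ← R3 − 1/30·R2.
Row 3 reduces to 0 = 3/2, a contradiction. The system is inconsistent.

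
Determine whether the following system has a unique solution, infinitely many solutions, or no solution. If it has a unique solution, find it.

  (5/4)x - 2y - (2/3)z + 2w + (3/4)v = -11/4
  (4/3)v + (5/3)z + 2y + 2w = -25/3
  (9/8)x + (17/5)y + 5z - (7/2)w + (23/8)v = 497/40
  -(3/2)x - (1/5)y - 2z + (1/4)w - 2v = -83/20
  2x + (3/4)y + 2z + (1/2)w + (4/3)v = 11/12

Row-reduce:
R1 ← R1 / (5/4).
R3 ← R3 − 9/8·R1.
R4 ← R4 + 3/2·R1.
R5 ← R5 − 2·R1.
R2 ← R2 / (2).
R1 ← R1 + 8/5·R2.
R3 ← R3 − 26/5·R2.
R4 ← R4 + 13/5·R2.
R5 ← R5 − 79/20·R2.
R3 ← R3 / (19/15).
R1 ← R1 − 4/5·R3.
R2 ← R2 − 5/6·R3.
R4 ← R4 + 19/30·R3.
R5 ← R5 + 9/40·R3.
Swap R4 and R5.
R4 ← R4 / (-12943/1520).
R1 ← R1 − 934/95·R4.
R2 ← R2 − 601/76·R4.
R3 ← R3 + 315/38·R4.
Rank is 4 with 5 unknowns, leaving v free.

infinitely many solutions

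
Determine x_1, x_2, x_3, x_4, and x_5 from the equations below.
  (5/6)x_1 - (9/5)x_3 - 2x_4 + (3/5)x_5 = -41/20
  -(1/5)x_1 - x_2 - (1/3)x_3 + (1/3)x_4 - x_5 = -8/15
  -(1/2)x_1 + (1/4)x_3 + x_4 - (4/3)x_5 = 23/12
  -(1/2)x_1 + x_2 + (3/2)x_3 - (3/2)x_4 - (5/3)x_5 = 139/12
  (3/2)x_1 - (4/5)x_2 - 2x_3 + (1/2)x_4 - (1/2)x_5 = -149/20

x_1 = -3/2, x_2 = 3/2, x_3 = 2, x_4 = -2, x_5 = -2

Row-reduce the augmented matrix:
R1 ← R1 / (5/6).
R2 ← R2 + 1/5·R1.
R3 ← R3 + 1/2·R1.
R4 ← R4 + 1/2·R1.
R5 ← R5 − 3/2·R1.
R2 ← R2 / (-1).
R4 ← R4 − 1·R2.
R5 ← R5 + 4/5·R2.
R3 ← R3 / (-83/100).
R1 ← R1 + 54/25·R3.
R2 ← R2 − 287/375·R3.
R4 ← R4 + 259/750·R3.
R5 ← R5 − 3473/1875·R3.
R4 ← R4 / (-6881/2490).
R1 ← R1 + 156/83·R4.
R2 ← R2 + 47/1245·R4.
R3 ← R3 − 20/83·R4.
R5 ← R5 − 46949/12450·R4.
R5 ← R5 / (-161189/29490).
R1 ← R1 − 30610/6881·R5.
R2 ← R2 + 361/20643·R5.
R3 ← R3 − 21044/20643·R5.
R4 ← R4 − 13130/20643·R5.
Reading off the reduced rows gives x_1 = -3/2, x_2 = 3/2, x_3 = 2, x_4 = -2, x_5 = -2.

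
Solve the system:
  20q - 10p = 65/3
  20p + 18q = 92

p = 5/2, q = 7/3

Row-reduce the augmented matrix:
R1 ← R1 / (-10).
R2 ← R2 − 20·R1.
R2 ← R2 / (58).
R1 ← R1 + 2·R2.
Reading off the reduced rows gives p = 5/2, q = 7/3.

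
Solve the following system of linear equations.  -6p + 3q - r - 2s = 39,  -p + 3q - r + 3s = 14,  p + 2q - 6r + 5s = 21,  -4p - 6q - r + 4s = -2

Row-reduce the augmented matrix:
R1 ← R1 / (-6).
R2 ← R2 + 1·R1.
R3 ← R3 − 1·R1.
R4 ← R4 + 4·R1.
R2 ← R2 / (5/2).
R1 ← R1 + 1/2·R2.
R3 ← R3 − 5/2·R2.
R4 ← R4 + 8·R2.
R3 ← R3 / (-16/3).
R2 ← R2 + 1/3·R3.
R4 ← R4 + 3·R3.
R4 ← R4 / (61/4).
R1 ← R1 − 1·R4.
R2 ← R2 − 5/4·R4.
R3 ← R3 + 1/4·R4.
Reading off the reduced rows gives p = -4, q = 3, r = -4, s = -1.

p = -4, q = 3, r = -4, s = -1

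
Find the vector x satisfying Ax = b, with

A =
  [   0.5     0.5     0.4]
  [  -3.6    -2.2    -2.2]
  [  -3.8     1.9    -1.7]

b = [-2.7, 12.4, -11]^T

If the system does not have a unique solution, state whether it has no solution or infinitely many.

x_1 = -1, x_2 = -6, x_3 = 2

Row-reduce the augmented matrix:
R1 ← R1 / (1/2).
R2 ← R2 + 18/5·R1.
R3 ← R3 + 19/5·R1.
R2 ← R2 / (7/5).
R1 ← R1 − 1·R2.
R3 ← R3 − 57/10·R2.
R3 ← R3 / (-10/7).
R1 ← R1 − 11/35·R3.
R2 ← R2 − 17/35·R3.
Reading off the reduced rows gives x_1 = -1, x_2 = -6, x_3 = 2.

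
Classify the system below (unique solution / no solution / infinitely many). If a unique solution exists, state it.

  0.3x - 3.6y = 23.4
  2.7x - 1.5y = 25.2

Row-reduce the augmented matrix:
R1 ← R1 / (3/10).
R2 ← R2 − 27/10·R1.
R2 ← R2 / (309/10).
R1 ← R1 + 12·R2.
Reading off the reduced rows gives x = 6, y = -6.

x = 6, y = -6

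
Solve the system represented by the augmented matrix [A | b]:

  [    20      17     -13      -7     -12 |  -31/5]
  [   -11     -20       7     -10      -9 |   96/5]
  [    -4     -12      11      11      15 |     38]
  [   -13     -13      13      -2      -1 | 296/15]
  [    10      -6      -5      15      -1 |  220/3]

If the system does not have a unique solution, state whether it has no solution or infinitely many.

Row-reduce the augmented matrix:
R1 ← R1 / (20).
R2 ← R2 + 11·R1.
R3 ← R3 + 4·R1.
R4 ← R4 + 13·R1.
R5 ← R5 − 10·R1.
R2 ← R2 / (-213/20).
R1 ← R1 − 17/20·R2.
R3 ← R3 + 43/5·R2.
R4 ← R4 + 39/20·R2.
R5 ← R5 + 29/2·R2.
R3 ← R3 / (605/71).
R1 ← R1 + 47/71·R3.
R2 ← R2 − 1/71·R3.
R4 ← R4 − 325/71·R3.
R5 ← R5 − 121/71·R3.
R4 ← R4 / (-5510/363).
R1 ← R1 − 289/1815·R4.
R2 ← R2 − 766/605·R4.
R3 ← R3 − 4427/1815·R4.
R5 ← R5 − 166/5·R4.
R5 ← R5 / (-294863/13775).
R1 ← R1 + 2533/27550·R5.
R2 ← R2 + 2778/13775·R5.
R3 ← R3 + 251/1450·R5.
R4 ← R4 − 7071/5510·R5.
Reading off the reduced rows gives x_1 = 13/5, x_2 = -2, x_3 = 12/5, x_4 = 3, x_5 = -7/3.

x_1 = 13/5, x_2 = -2, x_3 = 12/5, x_4 = 3, x_5 = -7/3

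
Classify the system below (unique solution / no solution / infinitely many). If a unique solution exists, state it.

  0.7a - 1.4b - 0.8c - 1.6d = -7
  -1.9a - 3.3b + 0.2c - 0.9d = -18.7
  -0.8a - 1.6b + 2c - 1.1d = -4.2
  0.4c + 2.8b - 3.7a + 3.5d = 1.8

Row-reduce the augmented matrix:
R1 ← R1 / (7/10).
R2 ← R2 + 19/10·R1.
R3 ← R3 + 4/5·R1.
R4 ← R4 + 37/10·R1.
R2 ← R2 / (-71/10).
R1 ← R1 + 2·R2.
R3 ← R3 + 16/5·R2.
R4 ← R4 + 23/5·R2.
R3 ← R3 / (4906/2485).
R1 ← R1 + 292/497·R3.
R2 ← R2 − 138/497·R3.
R4 ← R4 + 1268/497·R3.
R4 ← R4 / (-11241/4906).
R1 ← R1 + 2397/2453·R4.
R2 ← R2 − 4013/4906·R4.
R3 ← R3 + 2811/9812·R4.
Reading off the reduced rows gives a = 4, b = 3, c = 3, d = 2.

a = 4, b = 3, c = 3, d = 2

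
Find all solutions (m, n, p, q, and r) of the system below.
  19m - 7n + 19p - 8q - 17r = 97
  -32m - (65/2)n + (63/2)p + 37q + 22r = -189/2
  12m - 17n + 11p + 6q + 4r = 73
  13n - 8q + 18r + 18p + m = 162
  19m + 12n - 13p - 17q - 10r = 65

no solution

Row-reduce:
R1 ← R1 / (19).
R2 ← R2 + 32·R1.
R3 ← R3 − 12·R1.
R4 ← R4 − 1·R1.
R5 ← R5 − 19·R1.
R2 ← R2 / (-1683/38).
R1 ← R1 + 7/19·R2.
R3 ← R3 + 239/19·R2.
R4 ← R4 − 254/19·R2.
R5 ← R5 − 19·R2.
R3 ← R3 / (-32036/1683).
R1 ← R1 − 794/1683·R3.
R2 ← R2 + 2413/1683·R3.
R4 ← R4 − 60869/1683·R3.
R5 ← R5 + 8009/1683·R3.
R4 ← R4 / (62685/8009).
R1 ← R1 + 4072/8009·R4.
R2 ← R2 + 6891/8009·R4.
R3 ← R3 + 1839/8009·R4.
Row 5 reduces to 0 = -1/2, a contradiction. The system is inconsistent.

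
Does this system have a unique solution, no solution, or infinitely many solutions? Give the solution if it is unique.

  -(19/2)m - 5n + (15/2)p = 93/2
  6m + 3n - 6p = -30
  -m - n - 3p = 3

infinitely many solutions

Row-reduce:
R1 ← R1 / (-19/2).
R2 ← R2 − 6·R1.
R3 ← R3 + 1·R1.
R2 ← R2 / (-3/19).
R1 ← R1 − 10/19·R2.
R3 ← R3 + 9/19·R2.
Rank is 2 with 3 unknowns, leaving p free.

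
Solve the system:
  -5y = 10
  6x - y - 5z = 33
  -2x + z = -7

Row-reduce the augmented matrix:
Swap R1 and R2.
R1 ← R1 / (6).
R3 ← R3 + 2·R1.
R2 ← R2 / (-5).
R1 ← R1 + 1/6·R2.
R3 ← R3 + 1/3·R2.
R3 ← R3 / (-2/3).
R1 ← R1 + 5/6·R3.
Reading off the reduced rows gives x = 1, y = -2, z = -5.

x = 1, y = -2, z = -5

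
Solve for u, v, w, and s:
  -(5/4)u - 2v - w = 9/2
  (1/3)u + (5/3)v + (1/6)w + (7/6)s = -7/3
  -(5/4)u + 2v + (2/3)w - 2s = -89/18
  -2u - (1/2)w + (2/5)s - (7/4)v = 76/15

u = -2/3, v = -2, w = 1/3, s = 1

Row-reduce the augmented matrix:
R1 ← R1 / (-5/4).
R2 ← R2 − 1/3·R1.
R3 ← R3 + 5/4·R1.
R4 ← R4 + 2·R1.
R2 ← R2 / (17/15).
R1 ← R1 − 8/5·R2.
R3 ← R3 − 4·R2.
R4 ← R4 − 29/20·R2.
R3 ← R3 / (103/51).
R1 ← R1 − 16/17·R3.
R2 ← R2 + 3/34·R3.
R4 ← R4 − 167/136·R3.
R4 ← R4 / (10823/4120).
R1 ← R1 − 124/103·R4.
R2 ← R2 − 157/206·R4.
R3 ← R3 + 312/103·R4.
Reading off the reduced rows gives u = -2/3, v = -2, w = 1/3, s = 1.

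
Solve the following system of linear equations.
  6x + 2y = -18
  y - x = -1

x = -2, y = -3

From equation 2: x = 1 + y.
Substitute into equation 1 and solve: y = -3.
Then x = -2.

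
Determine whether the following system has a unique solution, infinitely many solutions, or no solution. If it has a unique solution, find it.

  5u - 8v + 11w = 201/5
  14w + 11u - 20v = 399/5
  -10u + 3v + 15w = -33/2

u = 3, v = -3/2, w = 6/5

Row-reduce the augmented matrix:
R1 ← R1 / (5).
R2 ← R2 − 11·R1.
R3 ← R3 + 10·R1.
R2 ← R2 / (-12/5).
R1 ← R1 + 8/5·R2.
R3 ← R3 + 13·R2.
R3 ← R3 / (369/4).
R1 ← R1 − 9·R3.
R2 ← R2 − 17/4·R3.
Reading off the reduced rows gives u = 3, v = -3/2, w = 6/5.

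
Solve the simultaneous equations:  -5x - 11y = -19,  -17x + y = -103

Row-reduce the augmented matrix:
R1 ← R1 / (-5).
R2 ← R2 + 17·R1.
R2 ← R2 / (192/5).
R1 ← R1 − 11/5·R2.
Reading off the reduced rows gives x = 6, y = -1.

x = 6, y = -1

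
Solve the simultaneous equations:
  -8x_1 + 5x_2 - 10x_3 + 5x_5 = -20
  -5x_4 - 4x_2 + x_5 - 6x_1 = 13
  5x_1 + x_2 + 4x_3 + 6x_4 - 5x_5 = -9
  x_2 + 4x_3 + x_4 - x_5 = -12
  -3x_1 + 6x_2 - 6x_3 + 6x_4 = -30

Row-reduce:
R1 ← R1 / (-8).
R2 ← R2 + 6·R1.
R3 ← R3 − 5·R1.
R5 ← R5 + 3·R1.
R2 ← R2 / (-31/4).
R1 ← R1 + 5/8·R2.
R3 ← R3 − 33/8·R2.
R4 ← R4 − 1·R2.
R5 ← R5 − 33/8·R2.
R3 ← R3 / (54/31).
R1 ← R1 − 20/31·R3.
R2 ← R2 + 30/31·R3.
R4 ← R4 − 154/31·R3.
R5 ← R5 − 54/31·R3.
R4 ← R4 / (-55/6).
R1 ← R1 + 5/6·R4.
R2 ← R2 − 5/2·R4.
R3 ← R3 − 23/12·R4.
Row 5 reduces to 0 = -1, a contradiction. The system is inconsistent.

no solution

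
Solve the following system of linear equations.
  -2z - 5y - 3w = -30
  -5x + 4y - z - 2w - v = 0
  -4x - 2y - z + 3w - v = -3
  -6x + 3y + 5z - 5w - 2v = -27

Row-reduce:
Swap R1 and R2.
R1 ← R1 / (-5).
R3 ← R3 + 4·R1.
R4 ← R4 + 6·R1.
R2 ← R2 / (-5).
R1 ← R1 + 4/5·R2.
R3 ← R3 + 26/5·R2.
R4 ← R4 + 9/5·R2.
R3 ← R3 / (47/25).
R1 ← R1 − 13/25·R3.
R2 ← R2 − 2/5·R3.
R4 ← R4 − 173/25·R3.
R4 ← R4 / (-1407/47).
R1 ← R1 + 59/47·R4.
R2 ← R2 + 49/47·R4.
R3 ← R3 − 193/47·R4.
Rank is 4 with 5 unknowns, leaving v free.

infinitely many solutions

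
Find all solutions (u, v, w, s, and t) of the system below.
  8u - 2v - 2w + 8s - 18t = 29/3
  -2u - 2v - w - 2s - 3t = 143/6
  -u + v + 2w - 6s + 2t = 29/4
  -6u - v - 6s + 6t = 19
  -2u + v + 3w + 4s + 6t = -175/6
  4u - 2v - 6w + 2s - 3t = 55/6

u = -11/4, v = -3/2, w = -5/2, s = -8/3, t = -5/2

Row-reduce the augmented matrix:
R1 ← R1 / (8).
R2 ← R2 + 2·R1.
R3 ← R3 + 1·R1.
R4 ← R4 + 6·R1.
R5 ← R5 + 2·R1.
R6 ← R6 − 4·R1.
R2 ← R2 / (-5/2).
R1 ← R1 + 1/4·R2.
R3 ← R3 − 3/4·R2.
R4 ← R4 + 5/2·R2.
R5 ← R5 − 1/2·R2.
R6 ← R6 + 1·R2.
R3 ← R3 / (13/10).
R1 ← R1 + 1/10·R3.
R2 ← R2 − 3/5·R3.
R5 ← R5 − 11/5·R3.
R6 ← R6 + 22/5·R3.
Swap R4 and R5.
R4 ← R4 / (188/13).
R1 ← R1 − 8/13·R4.
R2 ← R2 − 30/13·R4.
R3 ← R3 + 50/13·R4.
R6 ← R6 + 246/13·R4.
Swap R5 and R6.
R5 ← R5 / (571/94).
R1 ← R1 + 88/47·R5.
R2 ← R2 − 327/94·R5.
R3 ← R3 + 75/94·R5.
R4 ← R4 − 55/188·R5.
R6 reduces to 0 = 0, so the extra equation is consistent.
Reading off the reduced rows gives u = -11/4, v = -3/2, w = -5/2, s = -8/3, t = -5/2.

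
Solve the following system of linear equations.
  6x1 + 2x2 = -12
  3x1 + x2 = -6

Row-reduce:
R1 ← R1 / (6).
R2 ← R2 − 3·R1.
Rank is 1 with 2 unknowns, leaving x2 free.

infinitely many solutions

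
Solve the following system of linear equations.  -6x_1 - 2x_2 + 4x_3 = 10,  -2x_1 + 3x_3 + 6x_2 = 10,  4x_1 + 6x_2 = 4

x_1 = 1, x_2 = 0, x_3 = 4

Row-reduce the augmented matrix:
R1 ← R1 / (-6).
R2 ← R2 + 2·R1.
R3 ← R3 − 4·R1.
R2 ← R2 / (20/3).
R1 ← R1 − 1/3·R2.
R3 ← R3 − 14/3·R2.
R3 ← R3 / (3/2).
R1 ← R1 + 3/4·R3.
R2 ← R2 − 1/4·R3.
Reading off the reduced rows gives x_1 = 1, x_2 = 0, x_3 = 4.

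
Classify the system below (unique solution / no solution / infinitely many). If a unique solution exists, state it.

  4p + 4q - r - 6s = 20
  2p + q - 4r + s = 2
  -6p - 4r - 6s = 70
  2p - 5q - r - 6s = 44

Row-reduce the augmented matrix:
R1 ← R1 / (4).
R2 ← R2 − 2·R1.
R3 ← R3 + 6·R1.
R4 ← R4 − 2·R1.
R2 ← R2 / (-1).
R1 ← R1 − 1·R2.
R3 ← R3 − 6·R2.
R4 ← R4 + 7·R2.
R3 ← R3 / (-53/2).
R1 ← R1 + 15/4·R3.
R2 ← R2 − 7/2·R3.
R4 ← R4 − 24·R3.
R4 ← R4 / (-1211/53).
R1 ← R1 − 65/53·R4.
R2 ← R2 + 149/53·R4.
R3 ← R3 + 18/53·R4.
Reading off the reduced rows gives p = -3, q = -2, r = -4, s = -6.

p = -3, q = -2, r = -4, s = -6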